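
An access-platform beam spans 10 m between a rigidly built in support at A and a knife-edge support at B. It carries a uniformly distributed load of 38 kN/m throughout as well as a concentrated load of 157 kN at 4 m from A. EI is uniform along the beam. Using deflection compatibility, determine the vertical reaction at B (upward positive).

Remove the prop at B; the released (primary) structure is a cantilever built in at A.
Downward deflection at the released point B due to the loads:
  UDL 38: wL⁴/(8EI) = 47500/EI
  point load 157 at a = 4: Pa²(3L − a)/(6EI) = 10885/EI
  δ_0 = 58385/EI
Flexibility coefficient — unit upward force at B: δ_{BB} = L³/(3EI) = 333.3/EI.
Compatibility at B: δ_0 − R_B·δ_{BB} = 0, so R_B = 58385/333.3 = 175.2 kN.

R_B = 175.2 kN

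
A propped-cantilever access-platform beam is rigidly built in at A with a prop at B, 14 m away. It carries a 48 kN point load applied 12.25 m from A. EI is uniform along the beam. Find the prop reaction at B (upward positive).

Choose R_B as the redundant. The primary structure is the cantilever fixed at A.
Deflection at B on the released cantilever, summing each load's contribution:
  point load 48 at a = 12.25: Pa²(3L − a)/(6EI) = 35715/EI
Tip deflection under a unit load at B: L³/(3EI) = 914.7/EI.
Compatibility at B: δ_0 − R_B·δ_{BB} = 0, so R_B = 35715/914.7 = 39.05 kN.

R_B = 39.05 kN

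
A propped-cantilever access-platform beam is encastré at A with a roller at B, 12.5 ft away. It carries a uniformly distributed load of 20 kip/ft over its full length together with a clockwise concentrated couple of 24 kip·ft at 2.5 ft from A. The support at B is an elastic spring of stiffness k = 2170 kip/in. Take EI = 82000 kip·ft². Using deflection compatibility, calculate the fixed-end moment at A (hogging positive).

Choose R_B as the redundant. The primary structure is the cantilever fixed at A.
Deflection at B on the released cantilever, summing each load's contribution:
  UDL 20: wL⁴/(8EI) = 61035/EI
  clockwise couple 24 at a = 2.5: M₀a(2L − a)/(2EI) = 675/EI
  δ_0 = 61710/EI
Tip deflection under a unit load at B: L³/(3EI) = 651/EI.
With EI = 82000 kip·ft²: δ_0 = 0.75256 ft and δ_{BB} = 0.00794 ft/kip.
Compatibility — the spring shortens by R_B/k under the reaction it provides: δ_0 − R_B·δ_{BB} = R_B/k. With 1/k = 1/(2170×12) ft/kip = 0.000038 ft/kip, R_B = δ_0 / (δ_{BB} + 1/k) = 0.75256 / (0.00794 + 0.000038) = 94.33 kip.
Moment equilibrium about A: M_A = Σ(load moments about A) − R_B·L = 1586 − 94.33×12.5 = 407.4 kip·ft.

M_A = 407.4 kip·ft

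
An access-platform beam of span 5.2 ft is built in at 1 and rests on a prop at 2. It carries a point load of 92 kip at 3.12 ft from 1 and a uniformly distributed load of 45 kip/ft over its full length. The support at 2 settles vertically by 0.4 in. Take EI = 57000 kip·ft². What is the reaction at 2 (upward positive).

R_2 = 86.96 kip

Choose R_2 as the redundant. The primary structure is the cantilever fixed at 1.
Deflection at 2 on the released cantilever, summing each load's contribution:
  point load 92 at a = 3.12: Pa²(3L − a)/(6EI) = 1863/EI
  UDL 45: wL⁴/(8EI) = 4113/EI
  δ_0 = 5976/EI
Tip deflection under a unit load at 2: L³/(3EI) = 46.87/EI.
With EI = 57000 kip·ft²: δ_0 = 0.10483 ft and δ_{22} = 0.000822 ft/kip.
Compatibility — the beam at 2 must follow the support down by 0.03333 ft: δ_0 − R_2·δ_{22} = 0.03333, so R_2 = (0.10483 − 0.03333)/0.000822 = 86.96 kip.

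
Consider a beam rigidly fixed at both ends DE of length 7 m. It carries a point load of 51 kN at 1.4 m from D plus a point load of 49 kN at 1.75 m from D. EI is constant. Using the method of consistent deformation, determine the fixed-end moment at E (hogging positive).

Take the two fixed-end moments M_D, M_E as redundants; the released structure is the simple span DE.
Simple-span end rotations at D and E under the given loads:
  at D: point load 51 at a = 1.4: Pab(L + b)/(6LEI) = 120/EI
  at E: point load 51 at a = 1.4: Pab(L + a)/(6LEI) = 79.97/EI
  at D: point load 49 at a = 1.75: Pab(L + b)/(6LEI) = 131.3/EI
  at E: point load 49 at a = 1.75: Pab(L + a)/(6LEI) = 93.79/EI
  θ_D0 = 251.3/EI,  θ_E0 = 173.8/EI
Flexibility coefficients: a unit moment at one end gives L/(3EI) there and L/(6EI) at the far end, so f₁₁ = f₂₂ = 2.333/EI and f₁₂ = f₂₁ = 1.167/EI.
Compatibility — zero rotation at each built-in end:
  2.333 M_D + 1.167 M_E = 251.3
  1.167 M_D + 2.333 M_E = 173.8
Solving the pair gives M_D = 93.93 kN·m and M_E = 27.5 kN·m (hogging).

M_E = 27.5 kN·m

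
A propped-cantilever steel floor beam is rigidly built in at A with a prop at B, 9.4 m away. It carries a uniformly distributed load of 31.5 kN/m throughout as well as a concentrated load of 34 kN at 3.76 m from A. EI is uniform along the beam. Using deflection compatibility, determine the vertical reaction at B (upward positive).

R_B = 118.1 kN

Choose R_B as the redundant. The primary structure is the cantilever fixed at A.
Downward deflection at the released point B due to the loads:
  UDL 31.5: wL⁴/(8EI) = 30742/EI
  point load 34 at a = 3.76: Pa²(3L − a)/(6EI) = 1958/EI
  δ_0 = 32700/EI
Tip deflection under a unit load at B: L³/(3EI) = 276.9/EI.
Compatibility at B: δ_0 − R_B·δ_{BB} = 0, so R_B = 32700/276.9 = 118.1 kN.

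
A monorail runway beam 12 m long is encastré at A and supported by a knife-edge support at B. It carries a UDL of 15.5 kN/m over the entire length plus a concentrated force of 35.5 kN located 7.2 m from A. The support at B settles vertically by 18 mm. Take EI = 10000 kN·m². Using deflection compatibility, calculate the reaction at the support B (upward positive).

R_B = 84.77 kN

Take the reaction at B as the redundant and release it; the primary structure is a cantilever fixed at A.
Free-end deflection of the primary structure under the applied loading (downward +):
  UDL 15.5: wL⁴/(8EI) = 40176/EI
  point load 35.5 at a = 7.2: Pa²(3L − a)/(6EI) = 8834/EI
  δ_0 = 49010/EI
Tip deflection under a unit load at B: L³/(3EI) = 576/EI.
With EI = 10000 kN·m²: δ_0 = 4.901 m and δ_{BB} = 0.0576 m/kN.
Compatibility — the beam at B must follow the support down by 0.018 m: δ_0 − R_B·δ_{BB} = 0.018, so R_B = (4.901 − 0.018)/0.0576 = 84.77 kN.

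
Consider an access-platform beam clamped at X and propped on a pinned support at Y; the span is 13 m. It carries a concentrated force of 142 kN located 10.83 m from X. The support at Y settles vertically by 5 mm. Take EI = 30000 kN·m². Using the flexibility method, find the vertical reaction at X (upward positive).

R_X = 35.43 kN

Remove the prop at Y; the released (primary) structure is a cantilever built in at X.
Primary-structure tip deflection at Y by superposition:
  point load 142 at a = 10.83: Pa²(3L − a)/(6EI) = 78195/EI
Tip deflection under a unit load at Y: L³/(3EI) = 732.3/EI.
With EI = 30000 kN·m²: δ_0 = 2.6065 m and δ_{YY} = 0.024411 m/kN.
Compatibility — the beam at Y must follow the support down by 0.005 m: δ_0 − R_Y·δ_{YY} = 0.005, so R_Y = (2.6065 − 0.005)/0.024411 = 106.6 kN.
Vertical equilibrium: R_X = ΣP − R_Y = 142 − 106.6 = 35.43 kN.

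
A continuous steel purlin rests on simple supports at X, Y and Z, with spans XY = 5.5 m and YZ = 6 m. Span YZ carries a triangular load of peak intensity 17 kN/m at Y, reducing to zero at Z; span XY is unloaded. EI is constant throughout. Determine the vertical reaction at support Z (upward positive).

R_Z = 13.45 kN

Take M_Y as the redundant. Released structure: two simple spans XY and YZ with a hinge at Y.
End slopes at the hinge Y, treating each span as simply supported:
  span YZ: triangular load, peak 17: w₀L³/(45EI) = 81.6/EI
  relative rotation θ_0 = (0 + 81.6)/EI = 81.6/EI
A unit hogging moment at Y produces rotation L₁/(3EI) + L₂/(3EI) = 3.833/EI.
Compatibility: M_Y·(L₁+L₂)/(3EI) = θ_0, giving M_Y = 21.29 kN·m (hogging).
Span YZ, ΣM about Z: R_Y^{YZ}·6 = 204 + 21.29, so R_Y^{YZ} = 37.55 kN and R_Z = 51 − 37.55 = 13.45 kN.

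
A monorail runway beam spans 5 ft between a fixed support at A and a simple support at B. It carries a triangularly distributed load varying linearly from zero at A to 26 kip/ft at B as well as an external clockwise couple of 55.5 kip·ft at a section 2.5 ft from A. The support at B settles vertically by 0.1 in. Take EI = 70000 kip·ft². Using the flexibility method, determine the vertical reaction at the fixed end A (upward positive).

Choose R_B as the redundant. The primary structure is the cantilever fixed at A.
Downward deflection at the released point B due to the loads:
  triangular load, peak 26 at the free end: 11w₀L⁴/(120EI) = 1490/EI
  clockwise couple 55.5 at a = 2.5: M₀a(2L − a)/(2EI) = 520.3/EI
  δ_0 = 2010/EI
Tip deflection under a unit load at B: L³/(3EI) = 41.67/EI.
With EI = 70000 kip·ft²: δ_0 = 0.028713 ft and δ_{BB} = 0.000595 ft/kip.
Compatibility — the beam at B must follow the support down by 0.008333 ft: δ_0 − R_B·δ_{BB} = 0.008333, so R_B = (0.028713 − 0.008333)/0.000595 = 34.24 kip.
Vertical equilibrium: R_A = ΣP − R_B = 65 − 34.24 = 30.76 kip.

R_A = 30.76 kip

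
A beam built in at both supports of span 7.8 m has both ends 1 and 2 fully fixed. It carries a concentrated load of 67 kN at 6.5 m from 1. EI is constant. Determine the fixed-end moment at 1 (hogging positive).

M_1 = 12.1 kN·m

Release both end moments; the primary structure is a simply-supported span 12 with redundants M_1 and M_2.
On the primary (simply-supported) span, the end slopes from the loading are:
  at 1: point load 67 at a = 6.5: Pab(L + b)/(6LEI) = 110.1/EI
  at 2: point load 67 at a = 6.5: Pab(L + a)/(6LEI) = 173/EI
  θ_10 = 110.1/EI,  θ_20 = 173/EI
Flexibility coefficients: a unit moment at one end gives L/(3EI) there and L/(6EI) at the far end, so f₁₁ = f₂₂ = 2.6/EI and f₁₂ = f₂₁ = 1.3/EI.
Compatibility — zero rotation at each built-in end:
  2.6 M_1 + 1.3 M_2 = 110.1
  1.3 M_1 + 2.6 M_2 = 173
Solving the pair gives M_1 = 12.1 kN·m and M_2 = 60.49 kN·m (hogging).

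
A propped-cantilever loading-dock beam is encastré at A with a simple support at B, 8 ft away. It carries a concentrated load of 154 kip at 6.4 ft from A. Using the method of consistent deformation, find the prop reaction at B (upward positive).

R_B = 108.4 kip

Take the reaction at B as the redundant and release it; the primary structure is a cantilever fixed at A.
Primary-structure tip deflection at B by superposition:
  point load 154 at a = 6.4: Pa²(3L − a)/(6EI) = 18503/EI
Tip deflection under a unit load at B: L³/(3EI) = 170.7/EI.
Compatibility at B: δ_0 − R_B·δ_{BB} = 0, so R_B = 18503/170.7 = 108.4 kip.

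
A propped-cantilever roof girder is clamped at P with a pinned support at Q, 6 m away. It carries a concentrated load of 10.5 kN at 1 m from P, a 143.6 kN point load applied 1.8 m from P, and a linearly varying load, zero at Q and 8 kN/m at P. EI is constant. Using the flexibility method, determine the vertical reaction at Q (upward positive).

Choose R_Q as the redundant. The primary structure is the cantilever fixed at P.
Free-end deflection of the primary structure under the applied loading (downward +):
  point load 10.5 at a = 1: Pa²(3L − a)/(6EI) = 29.75/EI
  point load 143.6 at a = 1.8: Pa²(3L − a)/(6EI) = 1256/EI
  triangular load, peak 8 at the fixed end: w₀L⁴/(30EI) = 345.6/EI
  δ_0 = 1632/EI
Tip deflection under a unit load at Q: L³/(3EI) = 72/EI.
The prop prevents deflection at Q: R_Q = δ_0/δ_{QQ} = 1632/72 = 22.66 kN.

R_Q = 22.66 kN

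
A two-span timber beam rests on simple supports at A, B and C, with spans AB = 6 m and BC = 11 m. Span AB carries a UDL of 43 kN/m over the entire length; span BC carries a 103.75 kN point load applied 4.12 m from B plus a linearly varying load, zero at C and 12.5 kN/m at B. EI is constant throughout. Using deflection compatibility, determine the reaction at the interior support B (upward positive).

R_B = 310.3 kN

Take M_B as the redundant. Released structure: two simple spans AB and BC with a hinge at B.
Rotations at B on the released spans (each span's end-slope, ×1/EI):
  span AB: UDL 43: wL³/(24EI) = 387/EI
  span BC: point load 103.75 at a = 4.12: Pab(L + b)/(6LEI) = 796.7/EI
  span BC: triangular load, peak 12.5: w₀L³/(45EI) = 369.7/EI
  relative rotation θ_0 = (387 + 1166)/EI = 1553/EI
A unit hogging moment at B produces rotation L₁/(3EI) + L₂/(3EI) = 5.667/EI.
Slope continuity at B: θ_0 = M_B·5.667/EI, so M_B = 1553/5.667 = 274.1 kN·m (hogging).
Span AB, ΣM about A with M_B applied at B: R_B^{AB}·6 = 774 + 274.1, so R_B^{AB} = 174.7 kN and R_A = 258 − 174.7 = 83.31 kN.
Span BC, ΣM about C: R_B^{BC}·11 = 1218 + 274.1, so R_B^{BC} = 135.6 kN and R_C = 172.5 − 135.6 = 36.85 kN.
R_B = 174.7 + 135.6 = 310.3 kN.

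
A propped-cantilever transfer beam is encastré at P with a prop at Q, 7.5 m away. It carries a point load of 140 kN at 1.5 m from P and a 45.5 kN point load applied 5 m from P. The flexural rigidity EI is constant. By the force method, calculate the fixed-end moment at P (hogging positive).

Remove the prop at Q; the released (primary) structure is a cantilever built in at P.
Deflection at Q on the released cantilever, summing each load's contribution:
  point load 140 at a = 1.5: Pa²(3L − a)/(6EI) = 1102/EI
  point load 45.5 at a = 5: Pa²(3L − a)/(6EI) = 3318/EI
  δ_0 = 4420/EI
Tip deflection under a unit load at Q: L³/(3EI) = 140.6/EI.
Compatibility at Q: δ_0 − R_Q·δ_{QQ} = 0, so R_Q = 4420/140.6 = 31.43 kN.
Moment equilibrium about P: M_P = Σ(load moments about P) − R_Q·L = 437.5 − 31.43×7.5 = 201.8 kN·m.

M_P = 201.8 kN·m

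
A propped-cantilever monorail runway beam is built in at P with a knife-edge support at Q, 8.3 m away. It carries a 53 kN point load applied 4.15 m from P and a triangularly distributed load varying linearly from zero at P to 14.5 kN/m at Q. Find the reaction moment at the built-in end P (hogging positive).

M_P = 140.8 kN·m

Release the roller at Q. Primary structure: cantilever fixed at P.
Primary-structure tip deflection at Q by superposition:
  point load 53 at a = 4.15: Pa²(3L − a)/(6EI) = 3157/EI
  triangular load, peak 14.5 at the free end: 11w₀L⁴/(120EI) = 6308/EI
  δ_0 = 9465/EI
Flexibility coefficient — unit upward force at Q: δ_{QQ} = L³/(3EI) = 190.6/EI.
The prop prevents deflection at Q: R_Q = δ_0/δ_{QQ} = 9465/190.6 = 49.66 kN.
Moment equilibrium about P: M_P = Σ(load moments about P) − R_Q·L = 552.9 − 49.66×8.3 = 140.8 kN·m.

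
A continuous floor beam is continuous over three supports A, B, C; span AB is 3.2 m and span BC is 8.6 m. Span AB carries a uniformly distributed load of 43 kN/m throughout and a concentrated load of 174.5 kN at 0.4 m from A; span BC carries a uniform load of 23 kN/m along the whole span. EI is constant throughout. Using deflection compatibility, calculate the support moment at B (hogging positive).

M_B = 179.2 kN·m

Release continuity at B by inserting a hinge; the redundant is the internal moment M_B. The primary structure is two simply-supported spans AB and BC.
Discontinuity in slope at B on the released structure — sum the simple-span end rotations:
  span AB: UDL 43: wL³/(24EI) = 58.71/EI
  span AB: point load 174.5 at a = 0.4: Pab(L + a)/(6LEI) = 36.65/EI
  span BC: UDL 23: wL³/(24EI) = 609.6/EI
  relative rotation θ_0 = (95.35 + 609.6)/EI = 704.9/EI
A unit hogging moment at B produces rotation L₁/(3EI) + L₂/(3EI) = 3.933/EI.
Slope continuity at B: θ_0 = M_B·3.933/EI, so M_B = 704.9/3.933 = 179.2 kN·m (hogging).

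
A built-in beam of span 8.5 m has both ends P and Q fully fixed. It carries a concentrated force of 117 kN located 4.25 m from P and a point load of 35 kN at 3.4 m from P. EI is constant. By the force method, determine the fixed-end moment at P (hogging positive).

Take the two fixed-end moments M_P, M_Q as redundants; the released structure is the simple span PQ.
On the primary (simply-supported) span, the end slopes from the loading are:
  at P: point load 117 at a = 4.25: Pab(L + b)/(6LEI) = 528.3/EI
  at Q: point load 117 at a = 4.25: Pab(L + a)/(6LEI) = 528.3/EI
  at P: point load 35 at a = 3.4: Pab(L + b)/(6LEI) = 161.8/EI
  at Q: point load 35 at a = 3.4: Pab(L + a)/(6LEI) = 141.6/EI
  θ_P0 = 690.2/EI,  θ_Q0 = 669.9/EI
Flexibility coefficients: a unit moment at one end gives L/(3EI) there and L/(6EI) at the far end, so f₁₁ = f₂₂ = 2.833/EI and f₁₂ = f₂₁ = 1.417/EI.
Compatibility — zero rotation at each built-in end:
  2.833 M_P + 1.417 M_Q = 690.2
  1.417 M_P + 2.833 M_Q = 669.9
Solving the pair gives M_P = 167.2 kN·m and M_Q = 152.9 kN·m (hogging).

M_P = 167.2 kN·m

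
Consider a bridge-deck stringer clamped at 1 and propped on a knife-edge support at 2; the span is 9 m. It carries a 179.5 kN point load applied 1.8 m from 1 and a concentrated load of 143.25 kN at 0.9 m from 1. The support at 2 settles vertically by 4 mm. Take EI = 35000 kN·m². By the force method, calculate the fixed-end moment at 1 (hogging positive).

M_1 = 348 kN·m

Take the reaction at 2 as the redundant and release it; the primary structure is a cantilever fixed at 1.
Primary-structure tip deflection at 2 by superposition:
  point load 179.5 at a = 1.8: Pa²(3L − a)/(6EI) = 2443/EI
  point load 143.25 at a = 0.9: Pa²(3L − a)/(6EI) = 504.7/EI
  δ_0 = 2947/EI
Flexibility coefficient — unit upward force at 2: δ_{22} = L³/(3EI) = 243/EI.
With EI = 35000 kN·m²: δ_0 = 0.084211 m and δ_{22} = 0.006943 m/kN.
Compatibility — the beam at 2 must follow the support down by 0.004 m: δ_0 − R_2·δ_{22} = 0.004, so R_2 = (0.084211 − 0.004)/0.006943 = 11.55 kN.
Moment equilibrium about 1: M_1 = Σ(load moments about 1) − R_2·L = 452 − 11.55×9 = 348 kN·m.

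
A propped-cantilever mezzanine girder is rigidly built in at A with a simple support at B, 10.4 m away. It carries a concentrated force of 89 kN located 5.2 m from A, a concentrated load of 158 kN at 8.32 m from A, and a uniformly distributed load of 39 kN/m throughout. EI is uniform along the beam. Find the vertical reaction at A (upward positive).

R_A = 361.5 kN

Release the roller at B. Primary structure: cantilever fixed at A.
Primary-structure tip deflection at B by superposition:
  point load 89 at a = 5.2: Pa²(3L − a)/(6EI) = 10428/EI
  point load 158 at a = 8.32: Pa²(3L − a)/(6EI) = 41707/EI
  UDL 39: wL⁴/(8EI) = 57031/EI
  δ_0 = 109166/EI
Flexibility coefficient — unit upward force at B: δ_{BB} = L³/(3EI) = 375/EI.
Compatibility at B: δ_0 − R_B·δ_{BB} = 0, so R_B = 109166/375 = 291.1 kN.
Vertical equilibrium: R_A = ΣP − R_B = 652.6 − 291.1 = 361.5 kN.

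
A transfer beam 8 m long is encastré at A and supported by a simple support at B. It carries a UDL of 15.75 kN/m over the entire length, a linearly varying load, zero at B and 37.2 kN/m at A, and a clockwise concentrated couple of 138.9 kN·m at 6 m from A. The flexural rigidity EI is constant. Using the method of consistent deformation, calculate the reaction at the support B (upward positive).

Release the roller at B. Primary structure: cantilever fixed at A.
Free-end deflection of the primary structure under the applied loading (downward +):
  UDL 15.75: wL⁴/(8EI) = 8064/EI
  triangular load, peak 37.2 at the fixed end: w₀L⁴/(30EI) = 5079/EI
  clockwise couple 138.9 at a = 6: M₀a(2L − a)/(2EI) = 4167/EI
  δ_0 = 17310/EI
Flexibility coefficient — unit upward force at B: δ_{BB} = L³/(3EI) = 170.7/EI.
Compatibility at B: δ_0 − R_B·δ_{BB} = 0, so R_B = 17310/170.7 = 101.4 kN.

R_B = 101.4 kN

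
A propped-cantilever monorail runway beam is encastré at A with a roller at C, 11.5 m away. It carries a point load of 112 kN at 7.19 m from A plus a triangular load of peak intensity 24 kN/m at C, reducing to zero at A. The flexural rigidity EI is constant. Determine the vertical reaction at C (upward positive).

Take the reaction at C as the redundant and release it; the primary structure is a cantilever fixed at A.
Free-end deflection of the primary structure under the applied loading (downward +):
  point load 112 at a = 7.19: Pa²(3L − a)/(6EI) = 26354/EI
  triangular load, peak 24 at the free end: 11w₀L⁴/(120EI) = 38478/EI
  δ_0 = 64832/EI
Tip deflection under a unit load at C: L³/(3EI) = 507/EI.
The prop prevents deflection at C: R_C = δ_0/δ_{CC} = 64832/507 = 127.9 kN.

R_C = 127.9 kN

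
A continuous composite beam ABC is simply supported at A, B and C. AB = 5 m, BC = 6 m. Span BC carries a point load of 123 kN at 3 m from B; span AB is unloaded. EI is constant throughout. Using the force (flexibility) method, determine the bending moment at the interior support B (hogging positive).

M_B = 75.48 kN·m

Insert a hinge at B; M_B is the redundant, and each span becomes simply supported.
Rotations at B on the released spans (each span's end-slope, ×1/EI):
  span BC: point load 123 at a = 3: Pab(L + b)/(6LEI) = 276.8/EI
  relative rotation θ_0 = (0 + 276.8)/EI = 276.8/EI
A unit hogging moment at B produces rotation L₁/(3EI) + L₂/(3EI) = 3.667/EI.
Slope continuity at B: θ_0 = M_B·3.667/EI, so M_B = 276.8/3.667 = 75.48 kN·m (hogging).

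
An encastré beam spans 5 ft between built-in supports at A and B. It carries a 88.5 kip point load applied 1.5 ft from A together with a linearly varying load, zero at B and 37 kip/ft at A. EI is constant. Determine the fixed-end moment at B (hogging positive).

M_B = 58.71 kip·ft

Release both end moments; the primary structure is a simply-supported span AB with redundants M_A and M_B.
On the primary (simply-supported) span, the end slopes from the loading are:
  at A: point load 88.5 at a = 1.5: Pab(L + b)/(6LEI) = 131.6/EI
  at B: point load 88.5 at a = 1.5: Pab(L + a)/(6LEI) = 100.7/EI
  at A: triangular load, peak 37: w₀L³/(45EI) = 102.8/EI
  at B: triangular load, peak 37: 7w₀L³/(360EI) = 89.93/EI
  θ_A0 = 234.4/EI,  θ_B0 = 190.6/EI
Flexibility coefficients: a unit moment at one end gives L/(3EI) there and L/(6EI) at the far end, so f₁₁ = f₂₂ = 1.667/EI and f₁₂ = f₂₁ = 0.8333/EI.
Compatibility — zero rotation at each built-in end:
  1.667 M_A + 0.8333 M_B = 234.4
  0.8333 M_A + 1.667 M_B = 190.6
Solving the pair gives M_A = 111.3 kip·ft and M_B = 58.71 kip·ft (hogging).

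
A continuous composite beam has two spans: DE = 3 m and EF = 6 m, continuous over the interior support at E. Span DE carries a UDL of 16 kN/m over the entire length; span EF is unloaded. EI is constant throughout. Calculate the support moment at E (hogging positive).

Take M_E as the redundant. Released structure: two simple spans DE and EF with a hinge at E.
Discontinuity in slope at E on the released structure — sum the simple-span end rotations:
  span DE: UDL 16: wL³/(24EI) = 18/EI
  relative rotation θ_0 = (18 + 0)/EI = 18/EI
A unit hogging moment at E produces rotation L₁/(3EI) + L₂/(3EI) = 3/EI.
Slope continuity at E: θ_0 = M_E·3/EI, so M_E = 18/3 = 6 kN·m (hogging).

M_E = 6 kN·m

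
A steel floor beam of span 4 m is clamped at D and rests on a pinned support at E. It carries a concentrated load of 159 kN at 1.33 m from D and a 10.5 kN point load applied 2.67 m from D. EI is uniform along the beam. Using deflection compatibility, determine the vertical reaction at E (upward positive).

Remove the prop at E; the released (primary) structure is a cantilever built in at D.
Free-end deflection of the primary structure under the applied loading (downward +):
  point load 159 at a = 1.33: Pa²(3L − a)/(6EI) = 500.2/EI
  point load 10.5 at a = 2.67: Pa²(3L − a)/(6EI) = 116.4/EI
  δ_0 = 616.6/EI
Tip deflection under a unit load at E: L³/(3EI) = 21.33/EI.
Compatibility at E: δ_0 − R_E·δ_{EE} = 0, so R_E = 616.6/21.33 = 28.9 kN.

R_E = 28.9 kN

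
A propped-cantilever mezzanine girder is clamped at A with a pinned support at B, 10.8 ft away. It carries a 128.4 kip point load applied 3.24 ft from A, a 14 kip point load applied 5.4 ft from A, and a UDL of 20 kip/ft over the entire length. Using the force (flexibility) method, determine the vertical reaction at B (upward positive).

Release the roller at B. Primary structure: cantilever fixed at A.
Deflection at B on the released cantilever, summing each load's contribution:
  point load 128.4 at a = 3.24: Pa²(3L − a)/(6EI) = 6551/EI
  point load 14 at a = 5.4: Pa²(3L − a)/(6EI) = 1837/EI
  UDL 20: wL⁴/(8EI) = 34012/EI
  δ_0 = 42400/EI
Tip deflection under a unit load at B: L³/(3EI) = 419.9/EI.
The prop prevents deflection at B: R_B = δ_0/δ_{BB} = 42400/419.9 = 101 kip.

R_B = 101 kip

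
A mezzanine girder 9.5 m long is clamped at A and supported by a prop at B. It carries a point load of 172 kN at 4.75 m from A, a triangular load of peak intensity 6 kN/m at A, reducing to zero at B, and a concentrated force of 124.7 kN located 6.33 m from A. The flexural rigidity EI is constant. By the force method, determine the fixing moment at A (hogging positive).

M_A = 518.1 kN·m

Take the reaction at B as the redundant and release it; the primary structure is a cantilever fixed at A.
Primary-structure tip deflection at B by superposition:
  point load 172 at a = 4.75: Pa²(3L − a)/(6EI) = 15361/EI
  triangular load, peak 6 at the fixed end: w₀L⁴/(30EI) = 1629/EI
  point load 124.7 at a = 6.33: Pa²(3L − a)/(6EI) = 18462/EI
  δ_0 = 35453/EI
Flexibility coefficient — unit upward force at B: δ_{BB} = L³/(3EI) = 285.8/EI.
The prop prevents deflection at B: R_B = δ_0/δ_{BB} = 35453/285.8 = 124.1 kN.
Moment equilibrium about A: M_A = Σ(load moments about A) − R_B·L = 1697 − 124.1×9.5 = 518.1 kN·m.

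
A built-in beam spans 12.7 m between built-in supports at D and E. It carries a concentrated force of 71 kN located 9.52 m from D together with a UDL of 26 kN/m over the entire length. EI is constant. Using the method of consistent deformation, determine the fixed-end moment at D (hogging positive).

Release both end moments; the primary structure is a simply-supported span DE with redundants M_D and M_E.
End rotations of the released simple span under the applied load (×1/EI):
  at D: point load 71 at a = 9.52: Pab(L + b)/(6LEI) = 447.9/EI
  at E: point load 71 at a = 9.52: Pab(L + a)/(6LEI) = 626.8/EI
  at D: UDL 26: wL³/(24EI) = 2219/EI
  at E: UDL 26: wL³/(24EI) = 2219/EI
  θ_D0 = 2667/EI,  θ_E0 = 2846/EI
Flexibility coefficients: a unit moment at one end gives L/(3EI) there and L/(6EI) at the far end, so f₁₁ = f₂₂ = 4.233/EI and f₁₂ = f₂₁ = 2.117/EI.
Compatibility — zero rotation at each built-in end:
  4.233 M_D + 2.117 M_E = 2667
  2.117 M_D + 4.233 M_E = 2846
Solving the pair gives M_D = 391.8 kN·m and M_E = 476.3 kN·m (hogging).

M_D = 391.8 kN·m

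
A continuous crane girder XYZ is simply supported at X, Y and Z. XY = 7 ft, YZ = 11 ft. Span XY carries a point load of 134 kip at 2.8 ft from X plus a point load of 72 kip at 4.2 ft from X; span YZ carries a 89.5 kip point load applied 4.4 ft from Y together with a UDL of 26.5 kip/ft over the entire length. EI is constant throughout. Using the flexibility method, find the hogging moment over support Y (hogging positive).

Release continuity at Y by inserting a hinge; the redundant is the internal moment M_Y. The primary structure is two simply-supported spans XY and YZ.
Rotations at Y on the released spans (each span's end-slope, ×1/EI):
  span XY: point load 134 at a = 2.8: Pab(L + a)/(6LEI) = 367.7/EI
  span XY: point load 72 at a = 4.2: Pab(L + a)/(6LEI) = 225.8/EI
  span YZ: point load 89.5 at a = 4.4: Pab(L + b)/(6LEI) = 693.1/EI
  span YZ: UDL 26.5: wL³/(24EI) = 1470/EI
  relative rotation θ_0 = (593.5 + 2163)/EI = 2756/EI
A unit hogging moment at Y produces rotation L₁/(3EI) + L₂/(3EI) = 6/EI.
Compatibility: M_Y·(L₁+L₂)/(3EI) = θ_0, giving M_Y = 459.4 kip·ft (hogging).

M_Y = 459.4 kip·ft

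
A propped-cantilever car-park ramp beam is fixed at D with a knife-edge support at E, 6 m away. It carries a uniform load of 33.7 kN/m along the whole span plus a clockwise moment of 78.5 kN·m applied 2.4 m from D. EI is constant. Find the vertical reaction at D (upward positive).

Take the reaction at E as the redundant and release it; the primary structure is a cantilever fixed at D.
Free-end deflection of the primary structure under the applied loading (downward +):
  UDL 33.7: wL⁴/(8EI) = 5459/EI
  clockwise couple 78.5 at a = 2.4: M₀a(2L − a)/(2EI) = 904.3/EI
  δ_0 = 6364/EI
Tip deflection under a unit load at E: L³/(3EI) = 72/EI.
The prop prevents deflection at E: R_E = δ_0/δ_{EE} = 6364/72 = 88.39 kN.
Vertical equilibrium: R_D = ΣP − R_E = 202.2 − 88.39 = 113.8 kN.

R_D = 113.8 kN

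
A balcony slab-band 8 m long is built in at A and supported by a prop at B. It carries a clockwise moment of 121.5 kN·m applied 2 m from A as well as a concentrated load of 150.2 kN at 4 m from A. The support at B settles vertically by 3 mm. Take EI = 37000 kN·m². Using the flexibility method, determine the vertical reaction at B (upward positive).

Take the reaction at B as the redundant and release it; the primary structure is a cantilever fixed at A.
Downward deflection at the released point B due to the loads:
  clockwise couple 121.5 at a = 2: M₀a(2L − a)/(2EI) = 1701/EI
  point load 150.2 at a = 4: Pa²(3L − a)/(6EI) = 8011/EI
  δ_0 = 9712/EI
Tip deflection under a unit load at B: L³/(3EI) = 170.7/EI.
With EI = 37000 kN·m²: δ_0 = 0.26248 m and δ_{BB} = 0.004613 m/kN.
Compatibility — the beam at B must follow the support down by 0.003 m: δ_0 − R_B·δ_{BB} = 0.003, so R_B = (0.26248 − 0.003)/0.004613 = 56.25 kN.

R_B = 56.25 kN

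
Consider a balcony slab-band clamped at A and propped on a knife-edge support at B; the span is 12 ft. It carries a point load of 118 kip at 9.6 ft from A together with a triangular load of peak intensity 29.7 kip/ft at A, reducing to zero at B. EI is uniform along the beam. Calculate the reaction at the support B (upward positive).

Choose R_B as the redundant. The primary structure is the cantilever fixed at A.
Downward deflection at the released point B due to the loads:
  point load 118 at a = 9.6: Pa²(3L − a)/(6EI) = 47849/EI
  triangular load, peak 29.7 at the fixed end: w₀L⁴/(30EI) = 20529/EI
  δ_0 = 68378/EI
Flexibility coefficient — unit upward force at B: δ_{BB} = L³/(3EI) = 576/EI.
Compatibility at B: δ_0 − R_B·δ_{BB} = 0, so R_B = 68378/576 = 118.7 kip.

R_B = 118.7 kip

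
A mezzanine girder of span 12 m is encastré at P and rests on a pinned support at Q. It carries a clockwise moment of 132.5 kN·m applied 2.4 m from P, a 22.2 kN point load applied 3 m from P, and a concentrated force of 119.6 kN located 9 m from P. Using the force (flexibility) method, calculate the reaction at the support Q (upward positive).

R_Q = 83.55 kN

Release the roller at Q. Primary structure: cantilever fixed at P.
Primary-structure tip deflection at Q by superposition:
  clockwise couple 132.5 at a = 2.4: M₀a(2L − a)/(2EI) = 3434/EI
  point load 22.2 at a = 3: Pa²(3L − a)/(6EI) = 1099/EI
  point load 119.6 at a = 9: Pa²(3L − a)/(6EI) = 43594/EI
  δ_0 = 48128/EI
Flexibility coefficient — unit upward force at Q: δ_{QQ} = L³/(3EI) = 576/EI.
Compatibility at Q: δ_0 − R_Q·δ_{QQ} = 0, so R_Q = 48128/576 = 83.55 kN.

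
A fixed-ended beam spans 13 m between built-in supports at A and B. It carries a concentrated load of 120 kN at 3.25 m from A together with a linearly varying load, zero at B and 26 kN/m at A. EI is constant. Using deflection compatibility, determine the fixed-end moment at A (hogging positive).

Take the two fixed-end moments M_A, M_B as redundants; the released structure is the simple span AB.
End rotations of the released simple span under the applied load (×1/EI):
  at A: point load 120 at a = 3.25: Pab(L + b)/(6LEI) = 1109/EI
  at B: point load 120 at a = 3.25: Pab(L + a)/(6LEI) = 792.2/EI
  at A: triangular load, peak 26: w₀L³/(45EI) = 1269/EI
  at B: triangular load, peak 26: 7w₀L³/(360EI) = 1111/EI
  θ_A0 = 2378/EI,  θ_B0 = 1903/EI
Flexibility coefficients: a unit moment at one end gives L/(3EI) there and L/(6EI) at the far end, so f₁₁ = f₂₂ = 4.333/EI and f₁₂ = f₂₁ = 2.167/EI.
Compatibility — zero rotation at each built-in end:
  4.333 M_A + 2.167 M_B = 2378
  2.167 M_A + 4.333 M_B = 1903
Solving the pair gives M_A = 439.1 kN·m and M_B = 219.6 kN·m (hogging).

M_A = 439.1 kN·m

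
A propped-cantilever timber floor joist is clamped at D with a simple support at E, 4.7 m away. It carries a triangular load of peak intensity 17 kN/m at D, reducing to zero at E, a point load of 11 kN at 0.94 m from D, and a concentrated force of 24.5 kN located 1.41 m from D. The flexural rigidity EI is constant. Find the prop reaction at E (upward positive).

Take the reaction at E as the redundant and release it; the primary structure is a cantilever fixed at D.
Deflection at E on the released cantilever, summing each load's contribution:
  triangular load, peak 17 at the fixed end: w₀L⁴/(30EI) = 276.5/EI
  point load 11 at a = 0.94: Pa²(3L − a)/(6EI) = 21.32/EI
  point load 24.5 at a = 1.41: Pa²(3L − a)/(6EI) = 103/EI
  δ_0 = 400.9/EI
Tip deflection under a unit load at E: L³/(3EI) = 34.61/EI.
Compatibility at E: δ_0 − R_E·δ_{EE} = 0, so R_E = 400.9/34.61 = 11.58 kN.

R_E = 11.58 kN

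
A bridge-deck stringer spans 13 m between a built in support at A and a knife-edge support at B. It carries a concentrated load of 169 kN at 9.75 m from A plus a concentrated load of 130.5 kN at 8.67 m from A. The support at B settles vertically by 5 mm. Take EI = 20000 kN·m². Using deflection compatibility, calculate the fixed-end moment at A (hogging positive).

Take the reaction at B as the redundant and release it; the primary structure is a cantilever fixed at A.
Deflection at B on the released cantilever, summing each load's contribution:
  point load 169 at a = 9.75: Pa²(3L − a)/(6EI) = 78320/EI
  point load 130.5 at a = 8.67: Pa²(3L − a)/(6EI) = 49587/EI
  δ_0 = 127907/EI
Flexibility coefficient — unit upward force at B: δ_{BB} = L³/(3EI) = 732.3/EI.
With EI = 20000 kN·m²: δ_0 = 6.3953 m and δ_{BB} = 0.036617 m/kN.
Compatibility — the beam at B must follow the support down by 0.005 m: δ_0 − R_B·δ_{BB} = 0.005, so R_B = (6.3953 − 0.005)/0.036617 = 174.5 kN.
Moment equilibrium about A: M_A = Σ(load moments about A) − R_B·L = 2779 − 174.5×13 = 510.4 kN·m.

M_A = 510.4 kN·m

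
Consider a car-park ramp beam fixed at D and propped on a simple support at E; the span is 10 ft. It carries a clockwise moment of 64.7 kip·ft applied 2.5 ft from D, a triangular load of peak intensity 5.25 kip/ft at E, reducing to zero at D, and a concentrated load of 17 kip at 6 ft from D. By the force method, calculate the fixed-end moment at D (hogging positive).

M_D = 81.43 kip·ft

Take the reaction at E as the redundant and release it; the primary structure is a cantilever fixed at D.
Downward deflection at the released point E due to the loads:
  clockwise couple 64.7 at a = 2.5: M₀a(2L − a)/(2EI) = 1415/EI
  triangular load, peak 5.25 at the free end: 11w₀L⁴/(120EI) = 4812/EI
  point load 17 at a = 6: Pa²(3L − a)/(6EI) = 2448/EI
  δ_0 = 8676/EI
Tip deflection under a unit load at E: L³/(3EI) = 333.3/EI.
The prop prevents deflection at E: R_E = δ_0/δ_{EE} = 8676/333.3 = 26.03 kip.
Moment equilibrium about D: M_D = Σ(load moments about D) − R_E·L = 341.7 − 26.03×10 = 81.43 kip·ft.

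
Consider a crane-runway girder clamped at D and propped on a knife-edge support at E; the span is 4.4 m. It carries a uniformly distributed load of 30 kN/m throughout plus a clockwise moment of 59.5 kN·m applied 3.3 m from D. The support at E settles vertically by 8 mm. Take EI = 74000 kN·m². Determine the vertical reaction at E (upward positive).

Release the roller at E. Primary structure: cantilever fixed at D.
Downward deflection at the released point E due to the loads:
  UDL 30: wL⁴/(8EI) = 1406/EI
  clockwise couple 59.5 at a = 3.3: M₀a(2L − a)/(2EI) = 540/EI
  δ_0 = 1945/EI
Tip deflection under a unit load at E: L³/(3EI) = 28.39/EI.
With EI = 74000 kN·m²: δ_0 = 0.026291 m and δ_{EE} = 0.000384 m/kN.
Compatibility — the beam at E must follow the support down by 0.008 m: δ_0 − R_E·δ_{EE} = 0.008, so R_E = (0.026291 − 0.008)/0.000384 = 47.67 kN.

R_E = 47.67 kN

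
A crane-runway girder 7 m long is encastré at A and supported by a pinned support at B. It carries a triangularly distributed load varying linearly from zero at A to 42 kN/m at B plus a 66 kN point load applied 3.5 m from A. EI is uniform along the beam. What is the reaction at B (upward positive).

R_B = 101.5 kN

Release the roller at B. Primary structure: cantilever fixed at A.
Primary-structure tip deflection at B by superposition:
  triangular load, peak 42 at the free end: 11w₀L⁴/(120EI) = 9244/EI
  point load 66 at a = 3.5: Pa²(3L − a)/(6EI) = 2358/EI
  δ_0 = 11602/EI
Flexibility coefficient — unit upward force at B: δ_{BB} = L³/(3EI) = 114.3/EI.
The prop prevents deflection at B: R_B = δ_0/δ_{BB} = 11602/114.3 = 101.5 kN.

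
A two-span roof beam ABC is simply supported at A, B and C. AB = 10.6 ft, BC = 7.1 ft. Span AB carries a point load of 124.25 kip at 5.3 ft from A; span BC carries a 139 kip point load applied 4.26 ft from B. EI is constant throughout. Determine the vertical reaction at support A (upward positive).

R_A = 41.9 kip

Release continuity at B by inserting a hinge; the redundant is the internal moment M_B. The primary structure is two simply-supported spans AB and BC.
Rotations at B on the released spans (each span's end-slope, ×1/EI):
  span AB: point load 124.25 at a = 5.3: Pab(L + a)/(6LEI) = 872.5/EI
  span BC: point load 139 at a = 4.26: Pab(L + b)/(6LEI) = 392.4/EI
  relative rotation θ_0 = (872.5 + 392.4)/EI = 1265/EI
A unit hogging moment at B produces rotation L₁/(3EI) + L₂/(3EI) = 5.9/EI.
Compatibility: M_B·(L₁+L₂)/(3EI) = θ_0, giving M_B = 214.4 kip·ft (hogging).
Span AB, ΣM about A with M_B applied at B: R_B^{AB}·10.6 = 658.5 + 214.4, so R_B^{AB} = 82.35 kip and R_A = 124.2 − 82.35 = 41.9 kip.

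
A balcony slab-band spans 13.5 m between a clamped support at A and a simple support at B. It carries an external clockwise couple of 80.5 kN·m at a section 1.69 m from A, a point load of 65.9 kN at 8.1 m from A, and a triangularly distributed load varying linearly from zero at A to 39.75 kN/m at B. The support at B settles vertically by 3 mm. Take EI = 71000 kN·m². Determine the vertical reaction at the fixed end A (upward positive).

R_A = 156.3 kN

Take the reaction at B as the redundant and release it; the primary structure is a cantilever fixed at A.
Free-end deflection of the primary structure under the applied loading (downward +):
  clockwise couple 80.5 at a = 1.69: M₀a(2L − a)/(2EI) = 1722/EI
  point load 65.9 at a = 8.1: Pa²(3L − a)/(6EI) = 23348/EI
  triangular load, peak 39.75 at the free end: 11w₀L⁴/(120EI) = 121027/EI
  δ_0 = 146097/EI
Flexibility coefficient — unit upward force at B: δ_{BB} = L³/(3EI) = 820.1/EI.
With EI = 71000 kN·m²: δ_0 = 2.0577 m and δ_{BB} = 0.011551 m/kN.
Compatibility — the beam at B must follow the support down by 0.003 m: δ_0 − R_B·δ_{BB} = 0.003, so R_B = (2.0577 − 0.003)/0.011551 = 177.9 kN.
Vertical equilibrium: R_A = ΣP − R_B = 334.2 − 177.9 = 156.3 kN.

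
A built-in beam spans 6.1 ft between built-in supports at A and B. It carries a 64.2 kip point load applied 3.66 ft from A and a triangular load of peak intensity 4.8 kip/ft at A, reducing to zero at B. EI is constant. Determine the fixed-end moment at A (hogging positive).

Release both end moments; the primary structure is a simply-supported span AB with redundants M_A and M_B.
On the primary (simply-supported) span, the end slopes from the loading are:
  at A: point load 64.2 at a = 3.66: Pab(L + b)/(6LEI) = 133.8/EI
  at B: point load 64.2 at a = 3.66: Pab(L + a)/(6LEI) = 152.9/EI
  at A: triangular load, peak 4.8: w₀L³/(45EI) = 24.21/EI
  at B: triangular load, peak 4.8: 7w₀L³/(360EI) = 21.18/EI
  θ_A0 = 158/EI,  θ_B0 = 174.1/EI
Flexibility coefficients: a unit moment at one end gives L/(3EI) there and L/(6EI) at the far end, so f₁₁ = f₂₂ = 2.033/EI and f₁₂ = f₂₁ = 1.017/EI.
Compatibility — zero rotation at each built-in end:
  2.033 M_A + 1.017 M_B = 158
  1.017 M_A + 2.033 M_B = 174.1
Solving the pair gives M_A = 46.53 kip·ft and M_B = 62.35 kip·ft (hogging).

M_A = 46.53 kip·ft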